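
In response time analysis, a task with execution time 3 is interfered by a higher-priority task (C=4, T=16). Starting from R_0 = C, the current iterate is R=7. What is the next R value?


R_next = C + ceil(R_prev / T_hp) * C_hp
ceil(7 / 16) = ceil(0.4375) = 1
Interference = 1 * 4 = 4
R_next = 3 + 4 = 7
R_next = R_prev, so the iteration has converged (response time = 7).

7


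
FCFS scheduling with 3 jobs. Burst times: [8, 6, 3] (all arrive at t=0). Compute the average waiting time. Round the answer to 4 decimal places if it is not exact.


FCFS order (as given): [8, 6, 3]
Waiting times:
  Job 1: wait = 0
  Job 2: wait = 8
  Job 3: wait = 14
Sum of waiting times = 22
Average waiting time = 22/3 = 7.3333

7.3333


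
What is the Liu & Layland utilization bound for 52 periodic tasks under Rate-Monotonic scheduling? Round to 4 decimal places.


Compute 2^(1/52) = 1.0134189907
Subtract 1: 1.0134189907 - 1 = 0.0134189907
Multiply by n: 52 * 0.0134189907 = 0.6977875164
Round to 4 dp: 0.6978

0.6978


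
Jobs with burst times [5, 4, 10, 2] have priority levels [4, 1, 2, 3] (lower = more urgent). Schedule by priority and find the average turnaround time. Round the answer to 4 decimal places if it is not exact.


Sort by priority (ascending = highest first):
Order: [(1, 4), (2, 10), (3, 2), (4, 5)]
Completion times:
  Priority 1, burst=4, C=4
  Priority 2, burst=10, C=14
  Priority 3, burst=2, C=16
  Priority 4, burst=5, C=21
Average turnaround = 55/4 = 13.75

13.75


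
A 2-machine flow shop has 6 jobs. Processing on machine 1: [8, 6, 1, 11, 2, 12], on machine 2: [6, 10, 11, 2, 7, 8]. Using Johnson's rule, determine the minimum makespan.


Apply Johnson's rule:
  Group 1 (a <= b): [(3, 1, 11), (5, 2, 7), (2, 6, 10)]
  Group 2 (a > b): [(6, 12, 8), (1, 8, 6), (4, 11, 2)]
Optimal job order: [3, 5, 2, 6, 1, 4]
Schedule:
  Job 3: M1 done at 1, M2 done at 12
  Job 5: M1 done at 3, M2 done at 19
  Job 2: M1 done at 9, M2 done at 29
  Job 6: M1 done at 21, M2 done at 37
  Job 1: M1 done at 29, M2 done at 43
  Job 4: M1 done at 40, M2 done at 45
Makespan = 45

45


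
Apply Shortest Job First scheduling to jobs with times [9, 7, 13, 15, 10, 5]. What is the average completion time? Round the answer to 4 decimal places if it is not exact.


SJF order (ascending): [5, 7, 9, 10, 13, 15]
Completion times:
  Job 1: burst=5, C=5
  Job 2: burst=7, C=12
  Job 3: burst=9, C=21
  Job 4: burst=10, C=31
  Job 5: burst=13, C=44
  Job 6: burst=15, C=59
Average completion = 172/6 = 28.6667

28.6667


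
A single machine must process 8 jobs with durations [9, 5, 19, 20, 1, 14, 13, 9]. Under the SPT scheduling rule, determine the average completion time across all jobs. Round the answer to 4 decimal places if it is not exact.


Sort jobs by processing time (SPT order): [1, 5, 9, 9, 13, 14, 19, 20]
Compute completion times sequentially:
  Job 1: processing = 1, completes at 1
  Job 2: processing = 5, completes at 6
  Job 3: processing = 9, completes at 15
  Job 4: processing = 9, completes at 24
  Job 5: processing = 13, completes at 37
  Job 6: processing = 14, completes at 51
  Job 7: processing = 19, completes at 70
  Job 8: processing = 20, completes at 90
Sum of completion times = 294
Average completion time = 294/8 = 36.75

36.75


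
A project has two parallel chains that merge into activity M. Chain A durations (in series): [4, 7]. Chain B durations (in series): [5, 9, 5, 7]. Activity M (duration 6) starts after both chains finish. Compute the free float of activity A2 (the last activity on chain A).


ES(A2) = sum of predecessors on chain A = 4
EF(A2) = ES + duration = 4 + 7 = 11
Successor of A2 is M. ES(M) = max(sum(A), sum(B)) = max(11, 26) = 26
Free float = ES(successor) - EF(current) = 26 - 11 = 15

15


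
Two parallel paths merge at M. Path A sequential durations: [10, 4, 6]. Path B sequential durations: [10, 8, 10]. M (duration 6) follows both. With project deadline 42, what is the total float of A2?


Forward pass: ES(A2) = sum of predecessors on chain A = 10
EF = ES + duration = 10 + 4 = 14
Backward pass: LF(M) = deadline = 42; LS(M) = 42 - 6 = 36
LF(A2) = LS(M) - sum(successors on chain A) = 36 - 6 = 30
LS = LF - duration = 30 - 4 = 26
Total float = LS - ES = 26 - 10 = 16

16


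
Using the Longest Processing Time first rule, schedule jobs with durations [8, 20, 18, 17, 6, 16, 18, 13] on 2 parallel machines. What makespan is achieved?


Sort jobs in decreasing order (LPT): [20, 18, 18, 17, 16, 13, 8, 6]
Assign each job to the least loaded machine:
  Machine 1: jobs [20, 17, 13, 8], load = 58
  Machine 2: jobs [18, 18, 16, 6], load = 58
Makespan = max load = 58

58


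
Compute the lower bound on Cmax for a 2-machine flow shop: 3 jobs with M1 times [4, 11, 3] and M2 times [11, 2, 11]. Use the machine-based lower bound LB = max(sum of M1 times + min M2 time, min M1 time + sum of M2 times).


LB1 = sum(M1 times) + min(M2 times) = 18 + 2 = 20
LB2 = min(M1 times) + sum(M2 times) = 3 + 24 = 27
Lower bound = max(LB1, LB2) = max(20, 27) = 27

27


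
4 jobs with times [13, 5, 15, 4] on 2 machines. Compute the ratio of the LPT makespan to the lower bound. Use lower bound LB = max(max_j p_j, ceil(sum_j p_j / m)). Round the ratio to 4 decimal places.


LPT order: [15, 13, 5, 4]
Machine loads after assignment: [19, 18]
LPT makespan = 19
Lower bound = max(max_job, ceil(total/2)) = max(15, 19) = 19
Ratio = 19 / 19 = 1.0

1.0


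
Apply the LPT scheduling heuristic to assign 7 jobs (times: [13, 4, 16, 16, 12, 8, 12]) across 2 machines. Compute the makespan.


Sort jobs in decreasing order (LPT): [16, 16, 13, 12, 12, 8, 4]
Assign each job to the least loaded machine:
  Machine 1: jobs [16, 13, 8, 4], load = 41
  Machine 2: jobs [16, 12, 12], load = 40
Makespan = max load = 41

41


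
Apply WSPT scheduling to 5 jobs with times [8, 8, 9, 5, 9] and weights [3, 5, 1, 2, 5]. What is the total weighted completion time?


Compute p/w ratios and sort ascending (WSPT): [(8, 5), (9, 5), (5, 2), (8, 3), (9, 1)]
Compute weighted completion times:
  Job (p=8,w=5): C=8, w*C=5*8=40
  Job (p=9,w=5): C=17, w*C=5*17=85
  Job (p=5,w=2): C=22, w*C=2*22=44
  Job (p=8,w=3): C=30, w*C=3*30=90
  Job (p=9,w=1): C=39, w*C=1*39=39
Total weighted completion time = 298

298


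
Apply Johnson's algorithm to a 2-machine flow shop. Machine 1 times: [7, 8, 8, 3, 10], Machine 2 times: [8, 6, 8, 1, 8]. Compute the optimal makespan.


Apply Johnson's rule:
  Group 1 (a <= b): [(1, 7, 8), (3, 8, 8)]
  Group 2 (a > b): [(5, 10, 8), (2, 8, 6), (4, 3, 1)]
Optimal job order: [1, 3, 5, 2, 4]
Schedule:
  Job 1: M1 done at 7, M2 done at 15
  Job 3: M1 done at 15, M2 done at 23
  Job 5: M1 done at 25, M2 done at 33
  Job 2: M1 done at 33, M2 done at 39
  Job 4: M1 done at 36, M2 done at 40
Makespan = 40

40


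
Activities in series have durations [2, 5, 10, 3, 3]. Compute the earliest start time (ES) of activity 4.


Activity 4 starts after activities 1 through 3 complete.
Predecessor durations: [2, 5, 10]
ES = 2 + 5 + 10 = 17

17


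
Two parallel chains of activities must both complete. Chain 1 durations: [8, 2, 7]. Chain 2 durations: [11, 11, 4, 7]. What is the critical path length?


Path A total = 8 + 2 + 7 = 17
Path B total = 11 + 11 + 4 + 7 = 33
Critical path = longest path = max(17, 33) = 33

33


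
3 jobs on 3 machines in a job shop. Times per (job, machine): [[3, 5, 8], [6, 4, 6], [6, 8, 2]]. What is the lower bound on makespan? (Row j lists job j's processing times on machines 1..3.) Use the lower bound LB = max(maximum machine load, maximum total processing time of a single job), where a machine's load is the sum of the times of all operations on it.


Machine loads:
  Machine 1: 3 + 6 + 6 = 15
  Machine 2: 5 + 4 + 8 = 17
  Machine 3: 8 + 6 + 2 = 16
Max machine load = 17
Job totals:
  Job 1: 16
  Job 2: 16
  Job 3: 16
Max job total = 16
Lower bound = max(17, 16) = 17

17


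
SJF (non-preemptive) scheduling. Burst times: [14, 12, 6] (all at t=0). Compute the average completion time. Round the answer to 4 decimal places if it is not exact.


SJF order (ascending): [6, 12, 14]
Completion times:
  Job 1: burst=6, C=6
  Job 2: burst=12, C=18
  Job 3: burst=14, C=32
Average completion = 56/3 = 18.6667

18.6667


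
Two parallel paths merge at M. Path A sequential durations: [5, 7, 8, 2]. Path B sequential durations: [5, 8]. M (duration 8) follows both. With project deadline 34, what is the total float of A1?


Forward pass: ES(A1) = sum of predecessors on chain A = 0
EF = ES + duration = 0 + 5 = 5
Backward pass: LF(M) = deadline = 34; LS(M) = 34 - 8 = 26
LF(A1) = LS(M) - sum(successors on chain A) = 26 - 17 = 9
LS = LF - duration = 9 - 5 = 4
Total float = LS - ES = 4 - 0 = 4

4


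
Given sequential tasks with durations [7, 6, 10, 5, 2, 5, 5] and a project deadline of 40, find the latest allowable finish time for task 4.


LF(activity 4) = deadline - sum of successor durations
Successors: activities 5 through 7 with durations [2, 5, 5]
Sum of successor durations = 12
LF = 40 - 12 = 28

28


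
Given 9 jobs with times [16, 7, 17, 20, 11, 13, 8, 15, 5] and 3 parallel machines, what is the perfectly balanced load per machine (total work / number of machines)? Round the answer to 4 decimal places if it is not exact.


Total processing time = 16 + 7 + 17 + 20 + 11 + 13 + 8 + 15 + 5 = 112
Number of machines = 3
Ideal balanced load = 112 / 3 = 37.3333

37.3333


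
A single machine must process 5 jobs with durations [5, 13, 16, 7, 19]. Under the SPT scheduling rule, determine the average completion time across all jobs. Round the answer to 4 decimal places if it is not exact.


Sort jobs by processing time (SPT order): [5, 7, 13, 16, 19]
Compute completion times sequentially:
  Job 1: processing = 5, completes at 5
  Job 2: processing = 7, completes at 12
  Job 3: processing = 13, completes at 25
  Job 4: processing = 16, completes at 41
  Job 5: processing = 19, completes at 60
Sum of completion times = 143
Average completion time = 143/5 = 28.6

28.6


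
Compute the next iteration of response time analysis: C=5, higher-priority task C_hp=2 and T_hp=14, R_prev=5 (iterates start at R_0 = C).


R_next = C + ceil(R_prev / T_hp) * C_hp
ceil(5 / 14) = ceil(0.3571) = 1
Interference = 1 * 2 = 2
R_next = 5 + 2 = 7

7


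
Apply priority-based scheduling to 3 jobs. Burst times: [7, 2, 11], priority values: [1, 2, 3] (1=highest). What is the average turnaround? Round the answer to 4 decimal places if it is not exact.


Sort by priority (ascending = highest first):
Order: [(1, 7), (2, 2), (3, 11)]
Completion times:
  Priority 1, burst=7, C=7
  Priority 2, burst=2, C=9
  Priority 3, burst=11, C=20
Average turnaround = 36/3 = 12.0

12.0


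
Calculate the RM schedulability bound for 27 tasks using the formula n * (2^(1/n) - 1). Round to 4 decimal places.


Compute 2^(1/27) = 1.0260044847
Subtract 1: 1.0260044847 - 1 = 0.0260044847
Multiply by n: 27 * 0.0260044847 = 0.7021210869
Round to 4 dp: 0.7021

0.7021


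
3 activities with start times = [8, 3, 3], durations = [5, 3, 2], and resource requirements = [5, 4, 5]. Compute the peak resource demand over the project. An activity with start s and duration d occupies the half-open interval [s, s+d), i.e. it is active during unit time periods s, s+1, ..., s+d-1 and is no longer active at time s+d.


Each activity i is active on [start_i, start_i + duration_i).
Compute total resource usage per time slot:
  t=0: active resources = [], total = 0
  t=1: active resources = [], total = 0
  t=2: active resources = [], total = 0
  t=3: active resources = [4, 5], total = 9
  t=4: active resources = [4, 5], total = 9
  t=5: active resources = [4], total = 4
  t=6: active resources = [], total = 0
  t=7: active resources = [], total = 0
  t=8: active resources = [5], total = 5
  t=9: active resources = [5], total = 5
  t=10: active resources = [5], total = 5
  t=11: active resources = [5], total = 5
  t=12: active resources = [5], total = 5
Peak resource demand = 9

9


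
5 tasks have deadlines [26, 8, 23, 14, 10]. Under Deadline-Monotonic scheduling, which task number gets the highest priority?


Sort tasks by relative deadline (ascending):
  Task 2: deadline = 8
  Task 5: deadline = 10
  Task 4: deadline = 14
  Task 3: deadline = 23
  Task 1: deadline = 26
Priority order (highest first): [2, 5, 4, 3, 1]
Highest priority task = 2

2


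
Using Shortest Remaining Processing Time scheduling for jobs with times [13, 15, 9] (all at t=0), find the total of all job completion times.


Since all jobs arrive at t=0, SRPT equals SPT ordering.
SPT order: [9, 13, 15]
Completion times:
  Job 1: p=9, C=9
  Job 2: p=13, C=22
  Job 3: p=15, C=37
Total completion time = 9 + 22 + 37 = 68

68


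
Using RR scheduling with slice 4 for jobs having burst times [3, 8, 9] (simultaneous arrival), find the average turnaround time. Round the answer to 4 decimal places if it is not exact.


Time quantum = 4
Execution trace:
  J1 runs 3 units, time = 3
  J2 runs 4 units, time = 7
  J3 runs 4 units, time = 11
  J2 runs 4 units, time = 15
  J3 runs 4 units, time = 19
  J3 runs 1 units, time = 20
Finish times: [3, 15, 20]
Average turnaround = 38/3 = 12.6667

12.6667


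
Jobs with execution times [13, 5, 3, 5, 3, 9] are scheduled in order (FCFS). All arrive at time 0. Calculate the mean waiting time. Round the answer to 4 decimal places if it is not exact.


FCFS order (as given): [13, 5, 3, 5, 3, 9]
Waiting times:
  Job 1: wait = 0
  Job 2: wait = 13
  Job 3: wait = 18
  Job 4: wait = 21
  Job 5: wait = 26
  Job 6: wait = 29
Sum of waiting times = 107
Average waiting time = 107/6 = 17.8333

17.8333


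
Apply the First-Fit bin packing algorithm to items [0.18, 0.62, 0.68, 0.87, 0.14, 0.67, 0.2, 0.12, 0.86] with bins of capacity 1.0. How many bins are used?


Place items sequentially using First-Fit:
  Item 0.18 -> new Bin 1
  Item 0.62 -> Bin 1 (now 0.8)
  Item 0.68 -> new Bin 2
  Item 0.87 -> new Bin 3
  Item 0.14 -> Bin 1 (now 0.94)
  Item 0.67 -> new Bin 4
  Item 0.2 -> Bin 2 (now 0.88)
  Item 0.12 -> Bin 2 (now 1.0)
  Item 0.86 -> new Bin 5
Total bins used = 5

5


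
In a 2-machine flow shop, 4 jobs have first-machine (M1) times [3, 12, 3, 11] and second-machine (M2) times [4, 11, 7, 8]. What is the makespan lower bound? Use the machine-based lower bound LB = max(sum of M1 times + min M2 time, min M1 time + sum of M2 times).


LB1 = sum(M1 times) + min(M2 times) = 29 + 4 = 33
LB2 = min(M1 times) + sum(M2 times) = 3 + 30 = 33
Lower bound = max(LB1, LB2) = max(33, 33) = 33

33


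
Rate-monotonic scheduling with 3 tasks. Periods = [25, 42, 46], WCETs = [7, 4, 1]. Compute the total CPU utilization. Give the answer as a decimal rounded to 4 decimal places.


Compute individual utilizations (exact fractions):
  Task 1: C/T = 7/25 (approx. 0.28)
  Task 2: C/T = 4/42 = 2/21 (approx. 0.0952)
  Task 3: C/T = 1/46 (approx. 0.0217)
Total utilization U = 7/25 + 2/21 + 1/46 = 9587/24150
Rounded to 4 decimal places: U = 0.3970
RM (Liu & Layland) bound for 3 tasks = 0.779763; compare with U = 9587/24150 (approx. 0.396977)
U <= bound, so schedulable by RM sufficient condition.

0.3970


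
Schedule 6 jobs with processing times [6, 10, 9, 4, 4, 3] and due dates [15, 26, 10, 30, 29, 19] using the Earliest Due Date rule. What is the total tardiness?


Sort by due date (EDD order): [(9, 10), (6, 15), (3, 19), (10, 26), (4, 29), (4, 30)]
Compute completion times and tardiness:
  Job 1: p=9, d=10, C=9, tardiness=max(0,9-10)=0
  Job 2: p=6, d=15, C=15, tardiness=max(0,15-15)=0
  Job 3: p=3, d=19, C=18, tardiness=max(0,18-19)=0
  Job 4: p=10, d=26, C=28, tardiness=max(0,28-26)=2
  Job 5: p=4, d=29, C=32, tardiness=max(0,32-29)=3
  Job 6: p=4, d=30, C=36, tardiness=max(0,36-30)=6
Total tardiness = 11

11


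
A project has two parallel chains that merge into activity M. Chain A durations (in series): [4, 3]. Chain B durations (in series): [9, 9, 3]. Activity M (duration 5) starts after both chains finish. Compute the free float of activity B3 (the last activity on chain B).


ES(B3) = sum of predecessors on chain B = 18
EF(B3) = ES + duration = 18 + 3 = 21
Successor of B3 is M. ES(M) = max(sum(A), sum(B)) = max(7, 21) = 21
Free float = ES(successor) - EF(current) = 21 - 21 = 0

0


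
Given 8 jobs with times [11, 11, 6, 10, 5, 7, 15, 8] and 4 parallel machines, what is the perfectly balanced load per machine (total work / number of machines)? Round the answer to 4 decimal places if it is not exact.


Total processing time = 11 + 11 + 6 + 10 + 5 + 7 + 15 + 8 = 73
Number of machines = 4
Ideal balanced load = 73 / 4 = 18.25

18.25


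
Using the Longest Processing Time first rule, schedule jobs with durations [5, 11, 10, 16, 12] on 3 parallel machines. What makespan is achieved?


Sort jobs in decreasing order (LPT): [16, 12, 11, 10, 5]
Assign each job to the least loaded machine:
  Machine 1: jobs [16], load = 16
  Machine 2: jobs [12, 5], load = 17
  Machine 3: jobs [11, 10], load = 21
Makespan = max load = 21

21


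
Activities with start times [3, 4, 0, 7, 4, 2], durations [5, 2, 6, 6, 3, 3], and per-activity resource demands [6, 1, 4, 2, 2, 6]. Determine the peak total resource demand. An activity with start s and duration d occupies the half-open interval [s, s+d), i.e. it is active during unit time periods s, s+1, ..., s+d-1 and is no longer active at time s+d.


Each activity i is active on [start_i, start_i + duration_i).
Compute total resource usage per time slot:
  t=0: active resources = [4], total = 4
  t=1: active resources = [4], total = 4
  t=2: active resources = [4, 6], total = 10
  t=3: active resources = [6, 4, 6], total = 16
  t=4: active resources = [6, 1, 4, 2, 6], total = 19
  t=5: active resources = [6, 1, 4, 2], total = 13
  t=6: active resources = [6, 2], total = 8
  t=7: active resources = [6, 2], total = 8
  t=8: active resources = [2], total = 2
  t=9: active resources = [2], total = 2
  t=10: active resources = [2], total = 2
  t=11: active resources = [2], total = 2
  t=12: active resources = [2], total = 2
Peak resource demand = 19

19


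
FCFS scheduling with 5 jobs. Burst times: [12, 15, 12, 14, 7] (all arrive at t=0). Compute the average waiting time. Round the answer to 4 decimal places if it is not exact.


FCFS order (as given): [12, 15, 12, 14, 7]
Waiting times:
  Job 1: wait = 0
  Job 2: wait = 12
  Job 3: wait = 27
  Job 4: wait = 39
  Job 5: wait = 53
Sum of waiting times = 131
Average waiting time = 131/5 = 26.2

26.2


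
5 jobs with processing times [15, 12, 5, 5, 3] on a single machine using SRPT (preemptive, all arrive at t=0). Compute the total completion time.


Since all jobs arrive at t=0, SRPT equals SPT ordering.
SPT order: [3, 5, 5, 12, 15]
Completion times:
  Job 1: p=3, C=3
  Job 2: p=5, C=8
  Job 3: p=5, C=13
  Job 4: p=12, C=25
  Job 5: p=15, C=40
Total completion time = 3 + 8 + 13 + 25 + 40 = 89

89


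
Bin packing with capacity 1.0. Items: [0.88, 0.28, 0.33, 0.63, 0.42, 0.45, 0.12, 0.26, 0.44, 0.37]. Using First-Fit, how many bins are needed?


Place items sequentially using First-Fit:
  Item 0.88 -> new Bin 1
  Item 0.28 -> new Bin 2
  Item 0.33 -> Bin 2 (now 0.61)
  Item 0.63 -> new Bin 3
  Item 0.42 -> new Bin 4
  Item 0.45 -> Bin 4 (now 0.87)
  Item 0.12 -> Bin 1 (now 1.0)
  Item 0.26 -> Bin 2 (now 0.87)
  Item 0.44 -> new Bin 5
  Item 0.37 -> Bin 3 (now 1.0)
Total bins used = 5

5


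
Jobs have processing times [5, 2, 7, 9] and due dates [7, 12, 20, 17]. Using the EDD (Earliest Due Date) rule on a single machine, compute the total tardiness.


Sort by due date (EDD order): [(5, 7), (2, 12), (9, 17), (7, 20)]
Compute completion times and tardiness:
  Job 1: p=5, d=7, C=5, tardiness=max(0,5-7)=0
  Job 2: p=2, d=12, C=7, tardiness=max(0,7-12)=0
  Job 3: p=9, d=17, C=16, tardiness=max(0,16-17)=0
  Job 4: p=7, d=20, C=23, tardiness=max(0,23-20)=3
Total tardiness = 3

3


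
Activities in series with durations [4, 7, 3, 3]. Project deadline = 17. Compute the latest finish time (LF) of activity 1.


LF(activity 1) = deadline - sum of successor durations
Successors: activities 2 through 4 with durations [7, 3, 3]
Sum of successor durations = 13
LF = 17 - 13 = 4

4


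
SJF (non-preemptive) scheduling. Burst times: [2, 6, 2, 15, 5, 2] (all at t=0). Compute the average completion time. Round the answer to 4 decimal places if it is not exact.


SJF order (ascending): [2, 2, 2, 5, 6, 15]
Completion times:
  Job 1: burst=2, C=2
  Job 2: burst=2, C=4
  Job 3: burst=2, C=6
  Job 4: burst=5, C=11
  Job 5: burst=6, C=17
  Job 6: burst=15, C=32
Average completion = 72/6 = 12.0

12.0


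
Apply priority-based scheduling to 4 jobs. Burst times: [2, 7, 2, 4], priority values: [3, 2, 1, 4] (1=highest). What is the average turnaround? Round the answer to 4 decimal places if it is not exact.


Sort by priority (ascending = highest first):
Order: [(1, 2), (2, 7), (3, 2), (4, 4)]
Completion times:
  Priority 1, burst=2, C=2
  Priority 2, burst=7, C=9
  Priority 3, burst=2, C=11
  Priority 4, burst=4, C=15
Average turnaround = 37/4 = 9.25

9.25


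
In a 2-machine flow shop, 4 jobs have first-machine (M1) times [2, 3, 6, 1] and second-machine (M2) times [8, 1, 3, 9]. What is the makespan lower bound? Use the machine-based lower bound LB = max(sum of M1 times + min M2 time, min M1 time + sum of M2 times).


LB1 = sum(M1 times) + min(M2 times) = 12 + 1 = 13
LB2 = min(M1 times) + sum(M2 times) = 1 + 21 = 22
Lower bound = max(LB1, LB2) = max(13, 22) = 22

22


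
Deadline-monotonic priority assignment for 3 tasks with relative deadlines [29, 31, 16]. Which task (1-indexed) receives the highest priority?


Sort tasks by relative deadline (ascending):
  Task 3: deadline = 16
  Task 1: deadline = 29
  Task 2: deadline = 31
Priority order (highest first): [3, 1, 2]
Highest priority task = 3

3


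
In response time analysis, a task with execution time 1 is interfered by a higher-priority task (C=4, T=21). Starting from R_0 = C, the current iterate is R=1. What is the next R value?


R_next = C + ceil(R_prev / T_hp) * C_hp
ceil(1 / 21) = ceil(0.0476) = 1
Interference = 1 * 4 = 4
R_next = 1 + 4 = 5

5


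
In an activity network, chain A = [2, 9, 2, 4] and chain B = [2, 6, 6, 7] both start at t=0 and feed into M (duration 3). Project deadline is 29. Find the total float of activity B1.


Forward pass: ES(B1) = sum of predecessors on chain B = 0
EF = ES + duration = 0 + 2 = 2
Backward pass: LF(M) = deadline = 29; LS(M) = 29 - 3 = 26
LF(B1) = LS(M) - sum(successors on chain B) = 26 - 19 = 7
LS = LF - duration = 7 - 2 = 5
Total float = LS - ES = 5 - 0 = 5

5


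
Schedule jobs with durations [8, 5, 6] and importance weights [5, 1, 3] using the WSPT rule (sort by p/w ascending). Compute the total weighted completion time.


Compute p/w ratios and sort ascending (WSPT): [(8, 5), (6, 3), (5, 1)]
Compute weighted completion times:
  Job (p=8,w=5): C=8, w*C=5*8=40
  Job (p=6,w=3): C=14, w*C=3*14=42
  Job (p=5,w=1): C=19, w*C=1*19=19
Total weighted completion time = 101

101


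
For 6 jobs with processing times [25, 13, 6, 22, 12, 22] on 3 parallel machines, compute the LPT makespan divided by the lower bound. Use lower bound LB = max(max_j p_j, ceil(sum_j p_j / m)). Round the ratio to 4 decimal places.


LPT order: [25, 22, 22, 13, 12, 6]
Machine loads after assignment: [31, 35, 34]
LPT makespan = 35
Lower bound = max(max_job, ceil(total/3)) = max(25, 34) = 34
Ratio = 35 / 34 = 1.0294

1.0294


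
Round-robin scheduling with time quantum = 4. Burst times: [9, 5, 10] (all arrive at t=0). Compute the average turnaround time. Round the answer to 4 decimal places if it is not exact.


Time quantum = 4
Execution trace:
  J1 runs 4 units, time = 4
  J2 runs 4 units, time = 8
  J3 runs 4 units, time = 12
  J1 runs 4 units, time = 16
  J2 runs 1 units, time = 17
  J3 runs 4 units, time = 21
  J1 runs 1 units, time = 22
  J3 runs 2 units, time = 24
Finish times: [22, 17, 24]
Average turnaround = 63/3 = 21.0

21.0


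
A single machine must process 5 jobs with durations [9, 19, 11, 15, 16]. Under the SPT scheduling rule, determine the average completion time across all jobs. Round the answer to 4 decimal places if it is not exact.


Sort jobs by processing time (SPT order): [9, 11, 15, 16, 19]
Compute completion times sequentially:
  Job 1: processing = 9, completes at 9
  Job 2: processing = 11, completes at 20
  Job 3: processing = 15, completes at 35
  Job 4: processing = 16, completes at 51
  Job 5: processing = 19, completes at 70
Sum of completion times = 185
Average completion time = 185/5 = 37.0

37.0


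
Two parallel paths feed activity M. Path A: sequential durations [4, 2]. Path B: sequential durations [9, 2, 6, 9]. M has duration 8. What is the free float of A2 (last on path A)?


ES(A2) = sum of predecessors on chain A = 4
EF(A2) = ES + duration = 4 + 2 = 6
Successor of A2 is M. ES(M) = max(sum(A), sum(B)) = max(6, 26) = 26
Free float = ES(successor) - EF(current) = 26 - 6 = 20

20


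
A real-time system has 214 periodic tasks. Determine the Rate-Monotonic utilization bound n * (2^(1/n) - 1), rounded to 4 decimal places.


Compute 2^(1/214) = 1.0032442568
Subtract 1: 1.0032442568 - 1 = 0.0032442568
Multiply by n: 214 * 0.0032442568 = 0.6942709552
Round to 4 dp: 0.6943

0.6943


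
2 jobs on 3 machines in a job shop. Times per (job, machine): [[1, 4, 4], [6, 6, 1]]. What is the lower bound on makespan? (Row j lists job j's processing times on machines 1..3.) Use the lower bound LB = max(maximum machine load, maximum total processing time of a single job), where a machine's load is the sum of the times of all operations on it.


Machine loads:
  Machine 1: 1 + 6 = 7
  Machine 2: 4 + 6 = 10
  Machine 3: 4 + 1 = 5
Max machine load = 10
Job totals:
  Job 1: 9
  Job 2: 13
Max job total = 13
Lower bound = max(10, 13) = 13

13


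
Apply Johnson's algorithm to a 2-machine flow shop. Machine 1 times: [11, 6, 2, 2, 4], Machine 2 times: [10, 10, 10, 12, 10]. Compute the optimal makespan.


Apply Johnson's rule:
  Group 1 (a <= b): [(3, 2, 10), (4, 2, 12), (5, 4, 10), (2, 6, 10)]
  Group 2 (a > b): [(1, 11, 10)]
Optimal job order: [3, 4, 5, 2, 1]
Schedule:
  Job 3: M1 done at 2, M2 done at 12
  Job 4: M1 done at 4, M2 done at 24
  Job 5: M1 done at 8, M2 done at 34
  Job 2: M1 done at 14, M2 done at 44
  Job 1: M1 done at 25, M2 done at 54
Makespan = 54

54


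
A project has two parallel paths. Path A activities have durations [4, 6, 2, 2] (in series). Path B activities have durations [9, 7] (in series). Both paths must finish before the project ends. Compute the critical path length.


Path A total = 4 + 6 + 2 + 2 = 14
Path B total = 9 + 7 = 16
Critical path = longest path = max(14, 16) = 16

16


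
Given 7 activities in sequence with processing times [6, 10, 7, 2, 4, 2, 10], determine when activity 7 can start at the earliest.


Activity 7 starts after activities 1 through 6 complete.
Predecessor durations: [6, 10, 7, 2, 4, 2]
ES = 6 + 10 + 7 + 2 + 4 + 2 = 31

31


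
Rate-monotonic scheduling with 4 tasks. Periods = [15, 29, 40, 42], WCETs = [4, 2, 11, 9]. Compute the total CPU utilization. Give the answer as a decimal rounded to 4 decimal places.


Compute individual utilizations (exact fractions):
  Task 1: C/T = 4/15 (approx. 0.2667)
  Task 2: C/T = 2/29 (approx. 0.069)
  Task 3: C/T = 11/40 (approx. 0.275)
  Task 4: C/T = 9/42 = 3/14 (approx. 0.2143)
Total utilization U = 4/15 + 2/29 + 11/40 + 3/14 = 4019/4872
Rounded to 4 decimal places: U = 0.8249
RM (Liu & Layland) bound for 4 tasks = 0.756828; compare with U = 4019/4872 (approx. 0.824918)
bound < U <= 1, so the RM sufficient condition is not met (inconclusive; an exact test such as response-time analysis is needed).

0.8249


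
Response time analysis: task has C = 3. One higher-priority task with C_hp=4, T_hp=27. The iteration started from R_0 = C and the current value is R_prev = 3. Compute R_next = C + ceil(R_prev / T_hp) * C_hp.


R_next = C + ceil(R_prev / T_hp) * C_hp
ceil(3 / 27) = ceil(0.1111) = 1
Interference = 1 * 4 = 4
R_next = 3 + 4 = 7

7


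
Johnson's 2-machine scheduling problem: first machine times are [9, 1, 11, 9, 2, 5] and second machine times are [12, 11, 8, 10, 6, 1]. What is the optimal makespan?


Apply Johnson's rule:
  Group 1 (a <= b): [(2, 1, 11), (5, 2, 6), (1, 9, 12), (4, 9, 10)]
  Group 2 (a > b): [(3, 11, 8), (6, 5, 1)]
Optimal job order: [2, 5, 1, 4, 3, 6]
Schedule:
  Job 2: M1 done at 1, M2 done at 12
  Job 5: M1 done at 3, M2 done at 18
  Job 1: M1 done at 12, M2 done at 30
  Job 4: M1 done at 21, M2 done at 40
  Job 3: M1 done at 32, M2 done at 48
  Job 6: M1 done at 37, M2 done at 49
Makespan = 49

49


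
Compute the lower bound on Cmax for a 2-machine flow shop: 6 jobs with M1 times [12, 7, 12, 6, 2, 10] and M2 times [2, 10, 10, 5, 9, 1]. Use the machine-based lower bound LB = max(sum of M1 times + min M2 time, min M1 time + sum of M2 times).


LB1 = sum(M1 times) + min(M2 times) = 49 + 1 = 50
LB2 = min(M1 times) + sum(M2 times) = 2 + 37 = 39
Lower bound = max(LB1, LB2) = max(50, 39) = 50

50


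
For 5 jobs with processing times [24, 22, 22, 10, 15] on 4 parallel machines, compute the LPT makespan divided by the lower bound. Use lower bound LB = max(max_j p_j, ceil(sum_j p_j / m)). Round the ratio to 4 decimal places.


LPT order: [24, 22, 22, 15, 10]
Machine loads after assignment: [24, 22, 22, 25]
LPT makespan = 25
Lower bound = max(max_job, ceil(total/4)) = max(24, 24) = 24
Ratio = 25 / 24 = 1.0417

1.0417


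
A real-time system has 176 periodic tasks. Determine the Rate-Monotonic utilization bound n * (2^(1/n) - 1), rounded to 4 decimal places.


Compute 2^(1/176) = 1.0039461017
Subtract 1: 1.0039461017 - 1 = 0.0039461017
Multiply by n: 176 * 0.0039461017 = 0.6945138992
Round to 4 dp: 0.6945

0.6945


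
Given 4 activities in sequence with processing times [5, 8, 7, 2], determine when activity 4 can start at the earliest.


Activity 4 starts after activities 1 through 3 complete.
Predecessor durations: [5, 8, 7]
ES = 5 + 8 + 7 = 20

20


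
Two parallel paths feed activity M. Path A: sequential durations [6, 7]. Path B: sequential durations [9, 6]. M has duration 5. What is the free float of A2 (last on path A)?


ES(A2) = sum of predecessors on chain A = 6
EF(A2) = ES + duration = 6 + 7 = 13
Successor of A2 is M. ES(M) = max(sum(A), sum(B)) = max(13, 15) = 15
Free float = ES(successor) - EF(current) = 15 - 13 = 2

2


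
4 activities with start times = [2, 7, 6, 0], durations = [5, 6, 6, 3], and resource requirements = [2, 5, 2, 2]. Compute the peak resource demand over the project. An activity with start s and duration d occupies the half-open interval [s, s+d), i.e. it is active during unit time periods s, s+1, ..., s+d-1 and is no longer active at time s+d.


Each activity i is active on [start_i, start_i + duration_i).
Compute total resource usage per time slot:
  t=0: active resources = [2], total = 2
  t=1: active resources = [2], total = 2
  t=2: active resources = [2, 2], total = 4
  t=3: active resources = [2], total = 2
  t=4: active resources = [2], total = 2
  t=5: active resources = [2], total = 2
  t=6: active resources = [2, 2], total = 4
  t=7: active resources = [5, 2], total = 7
  t=8: active resources = [5, 2], total = 7
  t=9: active resources = [5, 2], total = 7
  t=10: active resources = [5, 2], total = 7
  t=11: active resources = [5, 2], total = 7
  t=12: active resources = [5], total = 5
Peak resource demand = 7

7


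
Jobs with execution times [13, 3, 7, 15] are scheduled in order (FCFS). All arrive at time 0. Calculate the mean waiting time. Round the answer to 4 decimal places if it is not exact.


FCFS order (as given): [13, 3, 7, 15]
Waiting times:
  Job 1: wait = 0
  Job 2: wait = 13
  Job 3: wait = 16
  Job 4: wait = 23
Sum of waiting times = 52
Average waiting time = 52/4 = 13.0

13.0


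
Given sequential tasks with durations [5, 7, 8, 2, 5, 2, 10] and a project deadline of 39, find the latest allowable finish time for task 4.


LF(activity 4) = deadline - sum of successor durations
Successors: activities 5 through 7 with durations [5, 2, 10]
Sum of successor durations = 17
LF = 39 - 17 = 22

22


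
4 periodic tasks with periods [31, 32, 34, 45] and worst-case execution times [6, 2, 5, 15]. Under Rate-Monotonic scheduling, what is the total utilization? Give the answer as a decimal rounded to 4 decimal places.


Compute individual utilizations (exact fractions):
  Task 1: C/T = 6/31 (approx. 0.1935)
  Task 2: C/T = 2/32 = 1/16 (approx. 0.0625)
  Task 3: C/T = 5/34 (approx. 0.1471)
  Task 4: C/T = 15/45 = 1/3 (approx. 0.3333)
Total utilization U = 6/31 + 1/16 + 5/34 + 1/3 = 18629/25296
Rounded to 4 decimal places: U = 0.7364
RM (Liu & Layland) bound for 4 tasks = 0.756828; compare with U = 18629/25296 (approx. 0.736441)
U <= bound, so schedulable by RM sufficient condition.

0.7364


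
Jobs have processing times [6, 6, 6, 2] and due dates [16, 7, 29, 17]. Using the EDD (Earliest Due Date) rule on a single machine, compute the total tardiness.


Sort by due date (EDD order): [(6, 7), (6, 16), (2, 17), (6, 29)]
Compute completion times and tardiness:
  Job 1: p=6, d=7, C=6, tardiness=max(0,6-7)=0
  Job 2: p=6, d=16, C=12, tardiness=max(0,12-16)=0
  Job 3: p=2, d=17, C=14, tardiness=max(0,14-17)=0
  Job 4: p=6, d=29, C=20, tardiness=max(0,20-29)=0
Total tardiness = 0

0


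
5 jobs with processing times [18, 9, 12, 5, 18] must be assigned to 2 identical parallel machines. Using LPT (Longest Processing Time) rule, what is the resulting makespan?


Sort jobs in decreasing order (LPT): [18, 18, 12, 9, 5]
Assign each job to the least loaded machine:
  Machine 1: jobs [18, 12], load = 30
  Machine 2: jobs [18, 9, 5], load = 32
Makespan = max load = 32

32


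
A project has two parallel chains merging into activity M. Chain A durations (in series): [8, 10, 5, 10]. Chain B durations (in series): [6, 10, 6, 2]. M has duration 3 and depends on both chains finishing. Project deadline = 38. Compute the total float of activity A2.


Forward pass: ES(A2) = sum of predecessors on chain A = 8
EF = ES + duration = 8 + 10 = 18
Backward pass: LF(M) = deadline = 38; LS(M) = 38 - 3 = 35
LF(A2) = LS(M) - sum(successors on chain A) = 35 - 15 = 20
LS = LF - duration = 20 - 10 = 10
Total float = LS - ES = 10 - 8 = 2

2


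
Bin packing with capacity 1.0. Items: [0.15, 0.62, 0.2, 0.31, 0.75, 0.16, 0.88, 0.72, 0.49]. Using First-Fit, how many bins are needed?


Place items sequentially using First-Fit:
  Item 0.15 -> new Bin 1
  Item 0.62 -> Bin 1 (now 0.77)
  Item 0.2 -> Bin 1 (now 0.97)
  Item 0.31 -> new Bin 2
  Item 0.75 -> new Bin 3
  Item 0.16 -> Bin 2 (now 0.47)
  Item 0.88 -> new Bin 4
  Item 0.72 -> new Bin 5
  Item 0.49 -> Bin 2 (now 0.96)
Total bins used = 5

5


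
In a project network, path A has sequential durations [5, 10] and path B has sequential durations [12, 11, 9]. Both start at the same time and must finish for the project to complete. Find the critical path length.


Path A total = 5 + 10 = 15
Path B total = 12 + 11 + 9 = 32
Critical path = longest path = max(15, 32) = 32

32


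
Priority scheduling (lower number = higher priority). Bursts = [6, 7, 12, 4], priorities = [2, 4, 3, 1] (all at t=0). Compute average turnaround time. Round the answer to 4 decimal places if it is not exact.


Sort by priority (ascending = highest first):
Order: [(1, 4), (2, 6), (3, 12), (4, 7)]
Completion times:
  Priority 1, burst=4, C=4
  Priority 2, burst=6, C=10
  Priority 3, burst=12, C=22
  Priority 4, burst=7, C=29
Average turnaround = 65/4 = 16.25

16.25


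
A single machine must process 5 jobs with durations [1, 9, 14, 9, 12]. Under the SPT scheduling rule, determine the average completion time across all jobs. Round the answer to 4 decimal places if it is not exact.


Sort jobs by processing time (SPT order): [1, 9, 9, 12, 14]
Compute completion times sequentially:
  Job 1: processing = 1, completes at 1
  Job 2: processing = 9, completes at 10
  Job 3: processing = 9, completes at 19
  Job 4: processing = 12, completes at 31
  Job 5: processing = 14, completes at 45
Sum of completion times = 106
Average completion time = 106/5 = 21.2

21.2


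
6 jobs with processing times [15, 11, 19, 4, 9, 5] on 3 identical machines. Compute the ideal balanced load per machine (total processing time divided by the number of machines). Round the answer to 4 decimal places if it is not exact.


Total processing time = 15 + 11 + 19 + 4 + 9 + 5 = 63
Number of machines = 3
Ideal balanced load = 63 / 3 = 21.0

21.0


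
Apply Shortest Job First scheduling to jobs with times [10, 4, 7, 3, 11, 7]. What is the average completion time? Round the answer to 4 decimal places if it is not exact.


SJF order (ascending): [3, 4, 7, 7, 10, 11]
Completion times:
  Job 1: burst=3, C=3
  Job 2: burst=4, C=7
  Job 3: burst=7, C=14
  Job 4: burst=7, C=21
  Job 5: burst=10, C=31
  Job 6: burst=11, C=42
Average completion = 118/6 = 19.6667

19.6667


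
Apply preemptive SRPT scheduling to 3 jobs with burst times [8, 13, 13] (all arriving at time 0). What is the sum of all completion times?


Since all jobs arrive at t=0, SRPT equals SPT ordering.
SPT order: [8, 13, 13]
Completion times:
  Job 1: p=8, C=8
  Job 2: p=13, C=21
  Job 3: p=13, C=34
Total completion time = 8 + 21 + 34 = 63

63


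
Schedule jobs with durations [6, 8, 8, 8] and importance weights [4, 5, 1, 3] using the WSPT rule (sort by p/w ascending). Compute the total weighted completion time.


Compute p/w ratios and sort ascending (WSPT): [(6, 4), (8, 5), (8, 3), (8, 1)]
Compute weighted completion times:
  Job (p=6,w=4): C=6, w*C=4*6=24
  Job (p=8,w=5): C=14, w*C=5*14=70
  Job (p=8,w=3): C=22, w*C=3*22=66
  Job (p=8,w=1): C=30, w*C=1*30=30
Total weighted completion time = 190

190


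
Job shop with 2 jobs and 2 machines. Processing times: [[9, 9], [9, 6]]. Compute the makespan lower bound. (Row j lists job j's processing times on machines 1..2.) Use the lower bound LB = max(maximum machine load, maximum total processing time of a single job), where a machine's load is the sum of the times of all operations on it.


Machine loads:
  Machine 1: 9 + 9 = 18
  Machine 2: 9 + 6 = 15
Max machine load = 18
Job totals:
  Job 1: 18
  Job 2: 15
Max job total = 18
Lower bound = max(18, 18) = 18

18


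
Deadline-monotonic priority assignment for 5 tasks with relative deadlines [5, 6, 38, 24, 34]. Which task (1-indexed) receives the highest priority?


Sort tasks by relative deadline (ascending):
  Task 1: deadline = 5
  Task 2: deadline = 6
  Task 4: deadline = 24
  Task 5: deadline = 34
  Task 3: deadline = 38
Priority order (highest first): [1, 2, 4, 5, 3]
Highest priority task = 1

1


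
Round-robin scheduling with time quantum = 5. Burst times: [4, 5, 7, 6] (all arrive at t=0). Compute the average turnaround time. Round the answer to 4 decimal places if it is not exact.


Time quantum = 5
Execution trace:
  J1 runs 4 units, time = 4
  J2 runs 5 units, time = 9
  J3 runs 5 units, time = 14
  J4 runs 5 units, time = 19
  J3 runs 2 units, time = 21
  J4 runs 1 units, time = 22
Finish times: [4, 9, 21, 22]
Average turnaround = 56/4 = 14.0

14.0


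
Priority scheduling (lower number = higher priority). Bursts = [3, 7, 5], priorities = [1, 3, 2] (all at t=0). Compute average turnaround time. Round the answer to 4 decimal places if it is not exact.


Sort by priority (ascending = highest first):
Order: [(1, 3), (2, 5), (3, 7)]
Completion times:
  Priority 1, burst=3, C=3
  Priority 2, burst=5, C=8
  Priority 3, burst=7, C=15
Average turnaround = 26/3 = 8.6667

8.6667


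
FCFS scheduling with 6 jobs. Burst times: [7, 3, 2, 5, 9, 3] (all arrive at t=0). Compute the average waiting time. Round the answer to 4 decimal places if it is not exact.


FCFS order (as given): [7, 3, 2, 5, 9, 3]
Waiting times:
  Job 1: wait = 0
  Job 2: wait = 7
  Job 3: wait = 10
  Job 4: wait = 12
  Job 5: wait = 17
  Job 6: wait = 26
Sum of waiting times = 72
Average waiting time = 72/6 = 12.0

12.0
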